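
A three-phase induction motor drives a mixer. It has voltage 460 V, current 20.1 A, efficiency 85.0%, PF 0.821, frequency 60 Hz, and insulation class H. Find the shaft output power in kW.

P_in = √3·V·I·cosφ = 1.732 × 460 × 20.1 × 0.821 = 13148 W
P_out = η·P_in = 0.85 × 13148 = 11176 W

11.2 kW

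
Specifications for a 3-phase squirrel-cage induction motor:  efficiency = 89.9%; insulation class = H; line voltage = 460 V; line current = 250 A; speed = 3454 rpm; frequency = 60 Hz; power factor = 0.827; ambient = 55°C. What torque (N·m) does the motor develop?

409 N·m

P_in = √3·V·I·cosφ = 1.732 × 460 × 250 × 0.827 = 164722 W
P_out = η·P_in = 0.899 × 164722 = 148085 W
n = 3454 rpm
ω = 2π×3454/60 = 361.7 rad/s
τ = P_out/ω = 148085/361.7 = 409 N·m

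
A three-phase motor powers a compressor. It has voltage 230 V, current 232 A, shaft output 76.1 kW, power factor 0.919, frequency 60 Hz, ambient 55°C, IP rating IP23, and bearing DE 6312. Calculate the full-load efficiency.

P_out = 76.1 kW = 76100 W
P_in = √3·V_L·I_L·cosφ = 1.732 × 230 × 232 × 0.919 = 84934 W
η = P_out / P_in = 76100 / 84934 = 0.896 = 89.6%

89.6 %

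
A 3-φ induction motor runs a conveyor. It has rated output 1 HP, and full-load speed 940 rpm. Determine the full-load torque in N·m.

7.58 N·m

P_out = 1 × 746 = 746 W
ω = 2π × 940/60 = 98.44 rad/s
τ = P_out/ω = 746/98.44 = 7.58 N·m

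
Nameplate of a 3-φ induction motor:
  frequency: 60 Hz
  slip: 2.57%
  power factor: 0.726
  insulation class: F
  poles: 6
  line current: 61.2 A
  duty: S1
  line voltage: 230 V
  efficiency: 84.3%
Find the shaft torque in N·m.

P_in = √3·V·I·cosφ = 1.732 × 230 × 61.2 × 0.726 = 17700 W
P_out = η·P_in = 0.843 × 17700 = 14921 W
n_s = 120×60/6 = 1200 rpm; n = 1200×(1−0.0257) = 1169 rpm
ω = 2π×1169/60 = 122.4 rad/s
τ = P_out/ω = 14921/122.4 = 122 N·m

122 N·m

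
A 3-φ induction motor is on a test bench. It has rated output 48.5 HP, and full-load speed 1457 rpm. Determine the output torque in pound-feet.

175 lb·ft

P_out = 48.5 × 746 = 36181 W
ω = 2π × 1457/60 = 152.6 rad/s
τ = P_out/ω = 36181/152.6 = 237.1 N·m
In lb·ft: 237.1/1.356 = 175 lb·ft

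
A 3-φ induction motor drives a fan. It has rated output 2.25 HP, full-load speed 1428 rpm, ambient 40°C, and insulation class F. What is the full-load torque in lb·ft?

P_out = 2.25 × 746 = 1679 W
ω = 2π × 1428/60 = 149.5 rad/s
τ = P_out/ω = 1679/149.5 = 11.23 N·m
In lb·ft: 11.23/1.356 = 8.28 lb·ft

8.28 lb·ft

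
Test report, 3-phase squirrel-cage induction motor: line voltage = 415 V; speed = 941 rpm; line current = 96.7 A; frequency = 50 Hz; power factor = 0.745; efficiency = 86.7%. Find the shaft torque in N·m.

P_in = √3·V·I·cosφ = 1.732 × 415 × 96.7 × 0.745 = 51782 W
P_out = η·P_in = 0.867 × 51782 = 44895 W
n = 941 rpm
ω = 2π×941/60 = 98.54 rad/s
τ = P_out/ω = 44895/98.54 = 456 N·m

456 N·m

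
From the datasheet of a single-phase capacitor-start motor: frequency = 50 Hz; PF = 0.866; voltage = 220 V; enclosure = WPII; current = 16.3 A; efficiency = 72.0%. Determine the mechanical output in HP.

3 HP

P_in = V·I·cosφ = 220 × 16.3 × 0.866 = 3105 W
P_out = η·P_in = 0.72 × 3105 = 2236 W
= 2236/746 = 3 HP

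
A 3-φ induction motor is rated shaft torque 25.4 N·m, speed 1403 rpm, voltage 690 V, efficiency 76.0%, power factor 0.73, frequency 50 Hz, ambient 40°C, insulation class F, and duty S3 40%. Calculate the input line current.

ω = 2π×1403/60 = 146.9 rad/s; P_out = τω = 25.4 × 146.9 = 3731 W
P_in = P_out / η = 3731 / 0.760 = 4909 W
I_L = P_in / (√3·V_L·cosφ) = 4909 / (1.732 × 690 × 0.73) = 5.63 A

5.63 A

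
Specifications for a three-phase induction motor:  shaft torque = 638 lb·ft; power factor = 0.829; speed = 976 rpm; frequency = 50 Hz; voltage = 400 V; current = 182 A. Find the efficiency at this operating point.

τ = 638 lb·ft × 1.356 = 865.1 N·m
ω = 2π × 976/60 = 102.2 rad/s; P_out = τω = 865.1 × 102.2 = 88413 W
P_in = √3·V_L·I_L·cosφ = 1.732 × 400 × 182 × 0.829 = 104528 W
η = P_out / P_in = 88413 / 104528 = 0.846 = 84.6%

84.6 %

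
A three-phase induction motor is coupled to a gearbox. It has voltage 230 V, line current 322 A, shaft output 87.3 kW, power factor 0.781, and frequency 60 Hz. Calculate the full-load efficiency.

87.1 %

P_out = 87.3 kW = 87300 W
P_in = √3·V_L·I_L·cosφ = 1.732 × 230 × 322 × 0.781 = 100180 W
η = P_out / P_in = 87300 / 100180 = 0.871 = 87.1%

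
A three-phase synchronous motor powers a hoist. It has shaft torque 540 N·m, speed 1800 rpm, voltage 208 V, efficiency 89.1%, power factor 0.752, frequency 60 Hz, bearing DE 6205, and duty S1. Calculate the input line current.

422 A

ω = 2π×1800/60 = 188.5 rad/s; P_out = τω = 540 × 188.5 = 101790 W
P_in = P_out / η = 101790 / 0.891 = 114242 W
I_L = P_in / (√3·V_L·cosφ) = 114242 / (1.732 × 208 × 0.752) = 422 A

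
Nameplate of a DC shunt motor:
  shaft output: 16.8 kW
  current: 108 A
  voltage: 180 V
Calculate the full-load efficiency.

86.4 %

P_out = 16.8 kW = 16800 W
P_in = V·I = 180 × 108 = 19440 W
η = P_out / P_in = 16800 / 19440 = 0.864 = 86.4%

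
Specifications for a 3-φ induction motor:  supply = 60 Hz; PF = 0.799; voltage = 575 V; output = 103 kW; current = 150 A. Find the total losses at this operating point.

16.4 kW

P_in = √3·V·I·cosφ = 1.732×575×150×0.799 = 119359 W
P_out = 103000 W
Losses = P_in − P_out = 119359 − 103000 = 16359 W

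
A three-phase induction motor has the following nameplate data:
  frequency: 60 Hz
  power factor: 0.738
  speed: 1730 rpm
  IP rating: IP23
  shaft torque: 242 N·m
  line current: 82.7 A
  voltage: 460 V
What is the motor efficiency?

90.2 %

ω = 2π × 1730/60 = 181.2 rad/s; P_out = τω = 242 × 181.2 = 43850 W
P_in = √3·V_L·I_L·cosφ = 1.732 × 460 × 82.7 × 0.738 = 48626 W
η = P_out / P_in = 43850 / 48626 = 0.902 = 90.2%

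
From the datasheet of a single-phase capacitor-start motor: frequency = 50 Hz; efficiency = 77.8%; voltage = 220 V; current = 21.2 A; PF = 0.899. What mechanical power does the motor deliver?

P_in = V·I·cosφ = 220 × 21.2 × 0.899 = 4193 W
P_out = η·P_in = 0.778 × 4193 = 3262 W

3.26 kW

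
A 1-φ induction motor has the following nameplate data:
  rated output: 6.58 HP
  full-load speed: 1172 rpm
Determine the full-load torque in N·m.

P_out = 6.58 × 746 = 4909 W
ω = 2π × 1172/60 = 122.7 rad/s
τ = P_out/ω = 4909/122.7 = 40 N·m

40 N·m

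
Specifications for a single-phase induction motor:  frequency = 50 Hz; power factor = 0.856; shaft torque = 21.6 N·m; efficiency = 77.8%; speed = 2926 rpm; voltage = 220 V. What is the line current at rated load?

45.2 A

ω = 2π×2926/60 = 306.4 rad/s; P_out = τω = 21.6 × 306.4 = 6618 W
P_in = P_out / η = 6618 / 0.778 = 8506 W
I = P_in / (V·cosφ) = 8506 / (220 × 0.856) = 45.2 A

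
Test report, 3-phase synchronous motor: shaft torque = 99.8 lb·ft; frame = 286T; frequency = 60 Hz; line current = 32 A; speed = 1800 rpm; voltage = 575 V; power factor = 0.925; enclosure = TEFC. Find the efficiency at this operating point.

86.5 %

τ = 99.8 lb·ft × 1.356 = 135.3 N·m
ω = 2π × 1800/60 = 188.5 rad/s; P_out = τω = 135.3 × 188.5 = 25504 W
P_in = √3·V_L·I_L·cosφ = 1.732 × 575 × 32 × 0.925 = 29479 W
η = P_out / P_in = 25504 / 29479 = 0.865 = 86.5%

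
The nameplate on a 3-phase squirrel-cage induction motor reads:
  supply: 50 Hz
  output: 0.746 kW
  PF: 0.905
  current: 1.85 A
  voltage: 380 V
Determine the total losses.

P_in = √3·V·I·cosφ = 1.732×380×1.85×0.905 = 1102 W
P_out = 746 W
Losses = P_in − P_out = 1102 − 746 = 356 W

356 W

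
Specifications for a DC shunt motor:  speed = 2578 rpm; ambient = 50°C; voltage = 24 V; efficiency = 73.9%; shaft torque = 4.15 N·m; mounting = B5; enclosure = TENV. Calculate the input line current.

63.2 A

ω = 2π×2578/60 = 270 rad/s; P_out = τω = 4.15 × 270 = 1121 W
P_in = P_out / η = 1121 / 0.739 = 1517 W
I = P_in / V = 1517 / 24 = 63.2 A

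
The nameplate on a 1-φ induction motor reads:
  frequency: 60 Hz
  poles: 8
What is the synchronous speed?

n_s = 120f/p = 120×60/8 = 900 rpm

900 rpm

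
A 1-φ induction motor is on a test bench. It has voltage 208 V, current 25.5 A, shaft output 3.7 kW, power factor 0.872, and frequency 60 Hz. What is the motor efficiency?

80.0 %

P_out = 3.7 kW = 3700 W
P_in = V·I·cosφ = 208 × 25.5 × 0.872 = 4625 W
η = P_out / P_in = 3700 / 4625 = 0.800 = 80.0%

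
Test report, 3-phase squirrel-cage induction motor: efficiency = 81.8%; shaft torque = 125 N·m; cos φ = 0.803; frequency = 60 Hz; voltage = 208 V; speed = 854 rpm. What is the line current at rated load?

47.2 A

ω = 2π×854/60 = 89.43 rad/s; P_out = τω = 125 × 89.43 = 11179 W
P_in = P_out / η = 11179 / 0.818 = 13666 W
I_L = P_in / (√3·V_L·cosφ) = 13666 / (1.732 × 208 × 0.803) = 47.2 A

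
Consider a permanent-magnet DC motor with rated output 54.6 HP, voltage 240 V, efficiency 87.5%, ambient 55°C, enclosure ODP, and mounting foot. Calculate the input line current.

P_out = 54.6 × 746 = 40732 W
P_in = P_out / η = 40732 / 0.875 = 46551 W
I = P_in / V = 46551 / 240 = 194 A

194 A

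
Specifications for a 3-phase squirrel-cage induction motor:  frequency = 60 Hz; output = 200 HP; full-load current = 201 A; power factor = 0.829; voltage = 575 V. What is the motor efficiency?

P_out = 200 × 746 = 149200 W
P_in = √3·V_L·I_L·cosφ = 1.732 × 575 × 201 × 0.829 = 165946 W
η = P_out / P_in = 149200 / 165946 = 0.899 = 89.9%

89.9 %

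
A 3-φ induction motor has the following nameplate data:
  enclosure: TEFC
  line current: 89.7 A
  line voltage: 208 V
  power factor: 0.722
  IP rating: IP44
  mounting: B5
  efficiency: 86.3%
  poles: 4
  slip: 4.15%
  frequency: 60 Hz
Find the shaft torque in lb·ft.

82.2 lb·ft

P_in = √3·V·I·cosφ = 1.732 × 208 × 89.7 × 0.722 = 23331 W
P_out = η·P_in = 0.863 × 23331 = 20135 W
n_s = 120×60/4 = 1800 rpm; n = 1800×(1−0.0415) = 1725 rpm
ω = 2π×1725/60 = 180.6 rad/s
τ = P_out/ω = 20135/180.6 = 111.5 N·m
In lb·ft: 111.5/1.356 = 82.2 lb·ft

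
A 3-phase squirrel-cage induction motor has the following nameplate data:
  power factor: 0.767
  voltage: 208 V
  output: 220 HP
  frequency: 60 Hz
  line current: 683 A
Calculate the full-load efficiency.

P_out = 220 × 746 = 164120 W
P_in = √3·V_L·I_L·cosφ = 1.732 × 208 × 683 × 0.767 = 188724 W
η = P_out / P_in = 164120 / 188724 = 0.870 = 87.0%

87.0 %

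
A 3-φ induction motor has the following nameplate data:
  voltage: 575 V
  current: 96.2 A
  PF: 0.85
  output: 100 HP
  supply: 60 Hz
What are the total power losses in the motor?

P_in = √3·V·I·cosφ = 1.732×575×96.2×0.85 = 81435 W
P_out = 100×746 = 74600 W
Losses = P_in − P_out = 81435 − 74600 = 6835 W

6840 W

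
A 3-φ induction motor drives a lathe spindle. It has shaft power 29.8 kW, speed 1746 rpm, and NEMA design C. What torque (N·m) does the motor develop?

163 N·m

ω = 2π × 1746/60 = 182.8 rad/s
τ = P/ω = 29800/182.8 = 163 N·m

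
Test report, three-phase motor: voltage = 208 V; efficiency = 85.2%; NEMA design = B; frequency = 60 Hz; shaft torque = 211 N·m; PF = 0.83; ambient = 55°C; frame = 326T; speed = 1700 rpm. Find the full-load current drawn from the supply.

147 A

ω = 2π×1700/60 = 178 rad/s; P_out = τω = 211 × 178 = 37558 W
P_in = P_out / η = 37558 / 0.852 = 44082 W
I_L = P_in / (√3·V_L·cosφ) = 44082 / (1.732 × 208 × 0.83) = 147 A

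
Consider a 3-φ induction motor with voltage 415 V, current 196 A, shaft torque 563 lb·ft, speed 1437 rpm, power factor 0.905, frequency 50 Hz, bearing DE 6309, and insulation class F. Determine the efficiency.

τ = 563 lb·ft × 1.356 = 763.4 N·m
ω = 2π × 1437/60 = 150.5 rad/s; P_out = τω = 763.4 × 150.5 = 114892 W
P_in = √3·V_L·I_L·cosφ = 1.732 × 415 × 196 × 0.905 = 127497 W
η = P_out / P_in = 114892 / 127497 = 0.901 = 90.1%

90.1 %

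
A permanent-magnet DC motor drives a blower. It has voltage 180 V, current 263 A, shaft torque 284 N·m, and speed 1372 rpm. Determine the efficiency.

ω = 2π × 1372/60 = 143.7 rad/s; P_out = τω = 284 × 143.7 = 40811 W
P_in = V·I = 180 × 263 = 47340 W
η = P_out / P_in = 40811 / 47340 = 0.862 = 86.2%

86.2 %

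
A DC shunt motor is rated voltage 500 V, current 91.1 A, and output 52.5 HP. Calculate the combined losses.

6390 W

P_in = V·I = 500×91.1 = 45550 W
P_out = 52.5×746 = 39165 W
Losses = P_in − P_out = 45550 − 39165 = 6385 W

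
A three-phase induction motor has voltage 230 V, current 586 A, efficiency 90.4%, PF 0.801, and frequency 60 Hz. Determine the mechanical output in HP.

227 HP

P_in = √3·V·I·cosφ = 1.732 × 230 × 586 × 0.801 = 186985 W
P_out = η·P_in = 0.904 × 186985 = 169034 W
= 169034/746 = 227 HP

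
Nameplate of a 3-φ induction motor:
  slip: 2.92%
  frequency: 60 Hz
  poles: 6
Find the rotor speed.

1165 rpm

n_s = 120f/p = 120×60/6 = 1200 rpm
n = n_s(1 − s) = 1200 × (1 − 0.0292) = 1165 rpm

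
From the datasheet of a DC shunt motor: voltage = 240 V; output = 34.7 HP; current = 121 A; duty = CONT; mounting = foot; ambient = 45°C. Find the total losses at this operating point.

P_in = V·I = 240×121 = 29040 W
P_out = 34.7×746 = 25886 W
Losses = P_in − P_out = 29040 − 25886 = 3154 W

3150 W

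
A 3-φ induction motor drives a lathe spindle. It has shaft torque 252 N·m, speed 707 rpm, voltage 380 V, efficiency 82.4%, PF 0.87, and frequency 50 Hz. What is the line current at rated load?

ω = 2π×707/60 = 74.04 rad/s; P_out = τω = 252 × 74.04 = 18658 W
P_in = P_out / η = 18658 / 0.824 = 22643 W
I_L = P_in / (√3·V_L·cosφ) = 22643 / (1.732 × 380 × 0.87) = 39.5 A

39.5 A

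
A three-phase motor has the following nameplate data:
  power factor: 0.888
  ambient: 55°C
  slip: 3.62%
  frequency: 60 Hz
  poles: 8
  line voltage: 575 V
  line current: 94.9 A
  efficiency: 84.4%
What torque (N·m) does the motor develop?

P_in = √3·V·I·cosφ = 1.732 × 575 × 94.9 × 0.888 = 83926 W
P_out = η·P_in = 0.844 × 83926 = 70834 W
n_s = 120×60/8 = 900 rpm; n = 900×(1−0.0362) = 867 rpm
ω = 2π×867/60 = 90.79 rad/s
τ = P_out/ω = 70834/90.79 = 780 N·m

780 N·m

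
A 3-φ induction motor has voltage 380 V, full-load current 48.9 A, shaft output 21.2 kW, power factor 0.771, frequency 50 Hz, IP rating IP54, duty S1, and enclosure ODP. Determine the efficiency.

P_out = 21.2 kW = 21200 W
P_in = √3·V_L·I_L·cosφ = 1.732 × 380 × 48.9 × 0.771 = 24814 W
η = P_out / P_in = 21200 / 24814 = 0.854 = 85.4%

85.4 %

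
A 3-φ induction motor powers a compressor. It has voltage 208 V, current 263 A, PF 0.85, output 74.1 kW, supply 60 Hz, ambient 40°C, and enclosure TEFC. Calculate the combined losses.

P_in = √3·V·I·cosφ = 1.732×208×263×0.85 = 80535 W
P_out = 74100 W
Losses = P_in − P_out = 80535 − 74100 = 6435 W

6.44 kW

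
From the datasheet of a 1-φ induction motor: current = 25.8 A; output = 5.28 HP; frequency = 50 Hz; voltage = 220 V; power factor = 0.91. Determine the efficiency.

P_out = 5.28 × 746 = 3939 W
P_in = V·I·cosφ = 220 × 25.8 × 0.91 = 5165 W
η = P_out / P_in = 3939 / 5165 = 0.763 = 76.3%

76.3 %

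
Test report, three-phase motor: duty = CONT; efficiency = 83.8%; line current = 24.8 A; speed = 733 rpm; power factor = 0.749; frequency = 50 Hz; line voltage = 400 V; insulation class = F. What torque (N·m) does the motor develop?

P_in = √3·V·I·cosφ = 1.732 × 400 × 24.8 × 0.749 = 12869 W
P_out = η·P_in = 0.838 × 12869 = 10784 W
n = 733 rpm
ω = 2π×733/60 = 76.76 rad/s
τ = P_out/ω = 10784/76.76 = 140 N·m

140 N·m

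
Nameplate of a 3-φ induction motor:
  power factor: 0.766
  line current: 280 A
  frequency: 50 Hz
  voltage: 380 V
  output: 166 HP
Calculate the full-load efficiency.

P_out = 166 × 746 = 123836 W
P_in = √3·V_L·I_L·cosφ = 1.732 × 380 × 280 × 0.766 = 141162 W
η = P_out / P_in = 123836 / 141162 = 0.877 = 87.7%

87.7 %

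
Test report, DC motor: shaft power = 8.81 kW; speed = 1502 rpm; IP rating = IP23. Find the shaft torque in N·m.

56 N·m

ω = 2π × 1502/60 = 157.3 rad/s
τ = P/ω = 8810/157.3 = 56 N·m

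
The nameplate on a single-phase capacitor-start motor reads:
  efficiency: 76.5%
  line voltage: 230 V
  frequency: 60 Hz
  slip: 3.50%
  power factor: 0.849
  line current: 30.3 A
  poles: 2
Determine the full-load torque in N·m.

12.4 N·m

P_in = V·I·cosφ = 230 × 30.3 × 0.849 = 5917 W
P_out = η·P_in = 0.765 × 5917 = 4527 W
n_s = 120×60/2 = 3600 rpm; n = 3600×(1−0.035) = 3474 rpm
ω = 2π×3474/60 = 363.8 rad/s
τ = P_out/ω = 4527/363.8 = 12.4 N·m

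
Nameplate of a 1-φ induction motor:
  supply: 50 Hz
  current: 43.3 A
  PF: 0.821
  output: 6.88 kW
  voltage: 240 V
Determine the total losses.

P_in = V·I·cosφ = 240×43.3×0.821 = 8532 W
P_out = 6880 W
Losses = P_in − P_out = 8532 − 6880 = 1652 W

1650 W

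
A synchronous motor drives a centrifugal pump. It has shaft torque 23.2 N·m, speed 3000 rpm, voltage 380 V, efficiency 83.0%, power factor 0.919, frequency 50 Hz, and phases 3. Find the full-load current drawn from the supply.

14.5 A

ω = 2π×3000/60 = 314.2 rad/s; P_out = τω = 23.2 × 314.2 = 7289 W
P_in = P_out / η = 7289 / 0.830 = 8782 W
I_L = P_in / (√3·V_L·cosφ) = 8782 / (1.732 × 380 × 0.919) = 14.5 A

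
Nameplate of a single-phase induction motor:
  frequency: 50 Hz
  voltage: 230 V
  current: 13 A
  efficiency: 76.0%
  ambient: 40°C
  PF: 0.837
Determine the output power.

1.9 kW

P_in = V·I·cosφ = 230 × 13 × 0.837 = 2503 W
P_out = η·P_in = 0.76 × 2503 = 1902 W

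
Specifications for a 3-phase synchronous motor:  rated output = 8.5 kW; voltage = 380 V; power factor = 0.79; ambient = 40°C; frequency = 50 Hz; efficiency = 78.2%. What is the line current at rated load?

20.9 A

P_out = 8.5 kW = 8500 W
P_in = P_out / η = 8500 / 0.782 = 10870 W
I_L = P_in / (√3·V_L·cosφ) = 10870 / (1.732 × 380 × 0.79) = 20.9 A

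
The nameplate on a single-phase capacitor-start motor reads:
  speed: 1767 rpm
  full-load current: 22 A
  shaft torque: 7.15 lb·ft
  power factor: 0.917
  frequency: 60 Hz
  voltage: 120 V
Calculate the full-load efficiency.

τ = 7.15 lb·ft × 1.356 = 9.695 N·m
ω = 2π × 1767/60 = 185 rad/s; P_out = τω = 9.695 × 185 = 1794 W
P_in = V·I·cosφ = 120 × 22 × 0.917 = 2421 W
η = P_out / P_in = 1794 / 2421 = 0.741 = 74.1%

74.1 %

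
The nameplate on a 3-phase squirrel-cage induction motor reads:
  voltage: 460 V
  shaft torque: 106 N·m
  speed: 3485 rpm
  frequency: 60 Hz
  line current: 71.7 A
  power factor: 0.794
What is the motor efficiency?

85.3 %

ω = 2π × 3485/60 = 364.9 rad/s; P_out = τω = 106 × 364.9 = 38679 W
P_in = √3·V_L·I_L·cosφ = 1.732 × 460 × 71.7 × 0.794 = 45357 W
η = P_out / P_in = 38679 / 45357 = 0.853 = 85.3%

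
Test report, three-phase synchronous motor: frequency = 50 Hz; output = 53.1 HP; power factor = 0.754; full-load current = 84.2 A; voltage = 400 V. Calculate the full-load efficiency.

P_out = 53.1 × 746 = 39613 W
P_in = √3·V_L·I_L·cosφ = 1.732 × 400 × 84.2 × 0.754 = 43984 W
η = P_out / P_in = 39613 / 43984 = 0.901 = 90.1%

90.1 %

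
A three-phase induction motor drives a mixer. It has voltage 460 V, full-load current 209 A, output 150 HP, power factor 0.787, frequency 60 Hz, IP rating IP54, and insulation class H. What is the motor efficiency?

P_out = 150 × 746 = 111900 W
P_in = √3·V_L·I_L·cosφ = 1.732 × 460 × 209 × 0.787 = 131047 W
η = P_out / P_in = 111900 / 131047 = 0.854 = 85.4%

85.4 %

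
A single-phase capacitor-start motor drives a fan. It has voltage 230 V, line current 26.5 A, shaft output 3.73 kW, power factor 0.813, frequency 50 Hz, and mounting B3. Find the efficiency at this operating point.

75.3 %

P_out = 3.73 kW = 3730 W
P_in = V·I·cosφ = 230 × 26.5 × 0.813 = 4955 W
η = P_out / P_in = 3730 / 4955 = 0.753 = 75.3%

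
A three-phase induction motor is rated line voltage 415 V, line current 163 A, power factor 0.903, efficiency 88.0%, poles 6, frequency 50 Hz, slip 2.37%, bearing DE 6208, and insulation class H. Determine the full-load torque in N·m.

911 N·m

P_in = √3·V·I·cosφ = 1.732 × 415 × 163 × 0.903 = 105797 W
P_out = η·P_in = 0.88 × 105797 = 93101 W
n_s = 120×50/6 = 1000 rpm; n = 1000×(1−0.0237) = 976 rpm
ω = 2π×976/60 = 102.2 rad/s
τ = P_out/ω = 93101/102.2 = 911 N·m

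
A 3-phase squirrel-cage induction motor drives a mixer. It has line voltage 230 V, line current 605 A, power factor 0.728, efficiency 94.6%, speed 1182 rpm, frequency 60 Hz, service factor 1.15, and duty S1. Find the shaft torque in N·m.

P_in = √3·V·I·cosφ = 1.732 × 230 × 605 × 0.728 = 175454 W
P_out = η·P_in = 0.946 × 175454 = 165979 W
n = 1182 rpm
ω = 2π×1182/60 = 123.8 rad/s
τ = P_out/ω = 165979/123.8 = 1340 N·m

1340 N·m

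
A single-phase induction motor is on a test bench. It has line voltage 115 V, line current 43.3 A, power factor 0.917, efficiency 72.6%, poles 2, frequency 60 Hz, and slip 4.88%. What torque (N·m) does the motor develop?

P_in = V·I·cosφ = 115 × 43.3 × 0.917 = 4566 W
P_out = η·P_in = 0.726 × 4566 = 3315 W
n_s = 120×60/2 = 3600 rpm; n = 3600×(1−0.0488) = 3424 rpm
ω = 2π×3424/60 = 358.6 rad/s
τ = P_out/ω = 3315/358.6 = 9.24 N·m

9.24 N·m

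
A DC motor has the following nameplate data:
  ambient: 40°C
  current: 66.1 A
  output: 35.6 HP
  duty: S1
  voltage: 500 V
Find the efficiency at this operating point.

P_out = 35.6 × 746 = 26558 W
P_in = V·I = 500 × 66.1 = 33050 W
η = P_out / P_in = 26558 / 33050 = 0.804 = 80.4%

80.4 %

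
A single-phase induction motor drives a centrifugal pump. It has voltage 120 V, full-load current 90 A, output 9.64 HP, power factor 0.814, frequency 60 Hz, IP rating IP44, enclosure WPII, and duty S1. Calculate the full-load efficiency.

P_out = 9.64 × 746 = 7191 W
P_in = V·I·cosφ = 120 × 90 × 0.814 = 8791 W
η = P_out / P_in = 7191 / 8791 = 0.818 = 81.8%

81.8 %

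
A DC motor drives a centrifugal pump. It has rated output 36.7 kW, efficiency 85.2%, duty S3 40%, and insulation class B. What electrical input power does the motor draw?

P_out = 36700 W
P_in = P_out/η = 36700/0.852 = 43075 W = 43.1 kW

43.1 kW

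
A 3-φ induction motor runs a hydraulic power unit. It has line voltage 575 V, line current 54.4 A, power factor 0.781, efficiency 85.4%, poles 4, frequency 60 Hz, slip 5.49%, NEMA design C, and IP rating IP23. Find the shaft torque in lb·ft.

P_in = √3·V·I·cosφ = 1.732 × 575 × 54.4 × 0.781 = 42312 W
P_out = η·P_in = 0.854 × 42312 = 36134 W
n_s = 120×60/4 = 1800 rpm; n = 1800×(1−0.0549) = 1701 rpm
ω = 2π×1701/60 = 178.1 rad/s
τ = P_out/ω = 36134/178.1 = 202.9 N·m
In lb·ft: 202.9/1.356 = 150 lb·ft

150 lb·ft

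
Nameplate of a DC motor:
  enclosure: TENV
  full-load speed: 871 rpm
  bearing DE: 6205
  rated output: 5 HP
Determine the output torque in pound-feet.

P_out = 5 × 746 = 3730 W
ω = 2π × 871/60 = 91.21 rad/s
τ = P_out/ω = 3730/91.21 = 40.89 N·m
In lb·ft: 40.89/1.356 = 30.2 lb·ft

30.2 lb·ft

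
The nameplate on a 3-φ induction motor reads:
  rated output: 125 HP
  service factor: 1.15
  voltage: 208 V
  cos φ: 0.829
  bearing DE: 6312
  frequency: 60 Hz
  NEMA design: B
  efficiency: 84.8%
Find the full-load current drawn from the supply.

368 A

P_out = 125 × 746 = 93250 W
P_in = P_out / η = 93250 / 0.848 = 109965 W
I_L = P_in / (√3·V_L·cosφ) = 109965 / (1.732 × 208 × 0.829) = 368 A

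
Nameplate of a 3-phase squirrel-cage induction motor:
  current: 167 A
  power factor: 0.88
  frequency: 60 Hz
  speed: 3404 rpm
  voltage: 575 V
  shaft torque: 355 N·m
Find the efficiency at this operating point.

86.5 %

ω = 2π × 3404/60 = 356.5 rad/s; P_out = τω = 355 × 356.5 = 126558 W
P_in = √3·V_L·I_L·cosφ = 1.732 × 575 × 167 × 0.88 = 146357 W
η = P_out / P_in = 126558 / 146357 = 0.865 = 86.5%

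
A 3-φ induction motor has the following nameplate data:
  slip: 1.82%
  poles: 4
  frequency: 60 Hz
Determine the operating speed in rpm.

n_s = 120f/p = 120×60/4 = 1800 rpm
n = n_s(1 − s) = 1800 × (1 − 0.0182) = 1767 rpm

1767 rpm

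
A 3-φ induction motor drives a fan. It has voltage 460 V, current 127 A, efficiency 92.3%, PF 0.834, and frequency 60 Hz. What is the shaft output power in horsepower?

104 HP

P_in = √3·V·I·cosφ = 1.732 × 460 × 127 × 0.834 = 84387 W
P_out = η·P_in = 0.923 × 84387 = 77889 W
= 77889/746 = 104 HP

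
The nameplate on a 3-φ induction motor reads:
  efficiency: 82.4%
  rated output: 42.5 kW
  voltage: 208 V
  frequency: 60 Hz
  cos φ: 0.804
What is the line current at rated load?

P_out = 42.5 kW = 42500 W
P_in = P_out / η = 42500 / 0.824 = 51578 W
I_L = P_in / (√3·V_L·cosφ) = 51578 / (1.732 × 208 × 0.804) = 178 A

178 A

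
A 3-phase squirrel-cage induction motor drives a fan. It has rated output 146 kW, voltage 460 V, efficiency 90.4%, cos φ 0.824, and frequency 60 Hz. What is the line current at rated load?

246 A

P_out = 146 kW = 146000 W
P_in = P_out / η = 146000 / 0.904 = 161504 W
I_L = P_in / (√3·V_L·cosφ) = 161504 / (1.732 × 460 × 0.824) = 246 A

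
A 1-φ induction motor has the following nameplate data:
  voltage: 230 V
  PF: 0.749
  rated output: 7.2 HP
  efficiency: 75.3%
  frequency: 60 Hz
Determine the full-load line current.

P_out = 7.2 × 746 = 5371 W
P_in = P_out / η = 5371 / 0.753 = 7133 W
I = P_in / (V·cosφ) = 7133 / (230 × 0.749) = 41.4 A

41.4 A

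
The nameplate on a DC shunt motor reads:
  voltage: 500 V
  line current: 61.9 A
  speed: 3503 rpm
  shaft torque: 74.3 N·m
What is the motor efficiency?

ω = 2π × 3503/60 = 366.8 rad/s; P_out = τω = 74.3 × 366.8 = 27253 W
P_in = V·I = 500 × 61.9 = 30950 W
η = P_out / P_in = 27253 / 30950 = 0.881 = 88.1%

88.1 %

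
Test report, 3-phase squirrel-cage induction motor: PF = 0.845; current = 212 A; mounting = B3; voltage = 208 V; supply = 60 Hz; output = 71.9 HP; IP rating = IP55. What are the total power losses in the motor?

10.9 kW

P_in = √3·V·I·cosφ = 1.732×208×212×0.845 = 64536 W
P_out = 71.9×746 = 53637 W
Losses = P_in − P_out = 64536 − 53637 = 10899 W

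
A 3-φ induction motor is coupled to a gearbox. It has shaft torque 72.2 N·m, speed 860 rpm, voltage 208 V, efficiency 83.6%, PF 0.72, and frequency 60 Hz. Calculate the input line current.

ω = 2π×860/60 = 90.06 rad/s; P_out = τω = 72.2 × 90.06 = 6502 W
P_in = P_out / η = 6502 / 0.836 = 7778 W
I_L = P_in / (√3·V_L·cosφ) = 7778 / (1.732 × 208 × 0.72) = 30 A

30 A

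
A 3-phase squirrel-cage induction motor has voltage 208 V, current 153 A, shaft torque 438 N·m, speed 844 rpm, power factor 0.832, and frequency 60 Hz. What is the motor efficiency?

84.4 %

ω = 2π × 844/60 = 88.38 rad/s; P_out = τω = 438 × 88.38 = 38710 W
P_in = √3·V_L·I_L·cosφ = 1.732 × 208 × 153 × 0.832 = 45859 W
η = P_out / P_in = 38710 / 45859 = 0.844 = 84.4%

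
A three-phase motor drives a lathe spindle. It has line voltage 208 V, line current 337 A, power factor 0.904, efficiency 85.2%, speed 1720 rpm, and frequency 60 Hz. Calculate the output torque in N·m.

P_in = √3·V·I·cosφ = 1.732 × 208 × 337 × 0.904 = 109751 W
P_out = η·P_in = 0.852 × 109751 = 93508 W
n = 1720 rpm
ω = 2π×1720/60 = 180.1 rad/s
τ = P_out/ω = 93508/180.1 = 519 N·m

519 N·m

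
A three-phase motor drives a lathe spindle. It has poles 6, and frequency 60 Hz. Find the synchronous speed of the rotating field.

n_s = 120f/p = 120×60/6 = 1200 rpm

1200 rpm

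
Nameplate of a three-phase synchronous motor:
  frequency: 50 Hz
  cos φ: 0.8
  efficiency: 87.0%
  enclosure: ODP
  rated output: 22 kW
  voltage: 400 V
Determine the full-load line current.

P_out = 22 kW = 22000 W
P_in = P_out / η = 22000 / 0.870 = 25287 W
I_L = P_in / (√3·V_L·cosφ) = 25287 / (1.732 × 400 × 0.8) = 45.6 A

45.6 A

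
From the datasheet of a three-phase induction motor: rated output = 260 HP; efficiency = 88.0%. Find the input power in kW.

220 kW

P_out = 260 × 746 = 193960 W
P_in = P_out/η = 193960/0.88 = 220409 W = 220 kW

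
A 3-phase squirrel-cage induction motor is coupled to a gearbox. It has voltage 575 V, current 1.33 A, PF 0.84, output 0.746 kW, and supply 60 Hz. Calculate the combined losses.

367 W

P_in = √3·V·I·cosφ = 1.732×575×1.33×0.84 = 1113 W
P_out = 746 W
Losses = P_in − P_out = 1113 − 746 = 367 W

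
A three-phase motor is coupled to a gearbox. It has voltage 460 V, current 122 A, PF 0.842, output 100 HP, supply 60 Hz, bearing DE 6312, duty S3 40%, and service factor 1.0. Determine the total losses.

P_in = √3·V·I·cosφ = 1.732×460×122×0.842 = 81842 W
P_out = 100×746 = 74600 W
Losses = P_in − P_out = 81842 − 74600 = 7242 W

7.24 kW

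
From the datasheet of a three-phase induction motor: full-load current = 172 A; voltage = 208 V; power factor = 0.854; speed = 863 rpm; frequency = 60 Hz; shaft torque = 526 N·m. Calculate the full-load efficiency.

89.8 %

ω = 2π × 863/60 = 90.37 rad/s; P_out = τω = 526 × 90.37 = 47535 W
P_in = √3·V_L·I_L·cosφ = 1.732 × 208 × 172 × 0.854 = 52917 W
η = P_out / P_in = 47535 / 52917 = 0.898 = 89.8%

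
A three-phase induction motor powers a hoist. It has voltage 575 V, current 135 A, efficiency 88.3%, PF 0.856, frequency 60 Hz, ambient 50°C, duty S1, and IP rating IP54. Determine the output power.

P_in = √3·V·I·cosφ = 1.732 × 575 × 135 × 0.856 = 115086 W
P_out = η·P_in = 0.883 × 115086 = 101621 W

102 kW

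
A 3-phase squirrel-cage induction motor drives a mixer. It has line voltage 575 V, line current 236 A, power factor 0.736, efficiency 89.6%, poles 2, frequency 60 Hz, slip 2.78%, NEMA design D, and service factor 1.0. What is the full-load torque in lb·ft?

P_in = √3·V·I·cosφ = 1.732 × 575 × 236 × 0.736 = 172984 W
P_out = η·P_in = 0.896 × 172984 = 154994 W
n_s = 120×60/2 = 3600 rpm; n = 3600×(1−0.0278) = 3500 rpm
ω = 2π×3500/60 = 366.5 rad/s
τ = P_out/ω = 154994/366.5 = 422.9 N·m
In lb·ft: 422.9/1.356 = 312 lb·ft

312 lb·ft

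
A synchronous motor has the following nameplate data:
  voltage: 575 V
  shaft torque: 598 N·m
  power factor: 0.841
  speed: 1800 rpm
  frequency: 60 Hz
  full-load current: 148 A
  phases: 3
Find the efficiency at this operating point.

90.9 %

ω = 2π × 1800/60 = 188.5 rad/s; P_out = τω = 598 × 188.5 = 112723 W
P_in = √3·V_L·I_L·cosφ = 1.732 × 575 × 148 × 0.841 = 123958 W
η = P_out / P_in = 112723 / 123958 = 0.909 = 90.9%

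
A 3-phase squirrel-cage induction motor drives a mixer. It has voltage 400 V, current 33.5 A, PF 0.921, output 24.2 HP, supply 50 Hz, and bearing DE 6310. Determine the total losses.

P_in = √3·V·I·cosφ = 1.732×400×33.5×0.921 = 21375 W
P_out = 24.2×746 = 18053 W
Losses = P_in − P_out = 21375 − 18053 = 3322 W

3320 W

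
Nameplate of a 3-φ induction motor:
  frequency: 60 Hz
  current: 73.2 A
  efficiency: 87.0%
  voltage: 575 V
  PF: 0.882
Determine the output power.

55.9 kW

P_in = √3·V·I·cosφ = 1.732 × 575 × 73.2 × 0.882 = 64298 W
P_out = η·P_in = 0.87 × 64298 = 55939 W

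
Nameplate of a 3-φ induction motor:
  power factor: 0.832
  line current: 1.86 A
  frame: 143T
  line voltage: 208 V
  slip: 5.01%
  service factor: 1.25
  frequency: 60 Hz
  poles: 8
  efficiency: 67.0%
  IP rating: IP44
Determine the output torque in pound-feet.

P_in = √3·V·I·cosφ = 1.732 × 208 × 1.86 × 0.832 = 558 W
P_out = η·P_in = 0.67 × 558 = 374 W
n_s = 120×60/8 = 900 rpm; n = 900×(1−0.0501) = 855 rpm
ω = 2π×855/60 = 89.54 rad/s
τ = P_out/ω = 374/89.54 = 4.177 N·m
In lb·ft: 4.177/1.356 = 3.08 lb·ft

3.08 lb·ft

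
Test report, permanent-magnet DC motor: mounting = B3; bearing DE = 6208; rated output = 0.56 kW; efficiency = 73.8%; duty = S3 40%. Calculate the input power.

P_out = 560 W
P_in = P_out/η = 560/0.738 = 759 W = 0.759 kW

0.759 kW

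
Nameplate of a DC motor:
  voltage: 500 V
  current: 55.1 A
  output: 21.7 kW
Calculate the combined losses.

5.85 kW

P_in = V·I = 500×55.1 = 27550 W
P_out = 21700 W
Losses = P_in − P_out = 27550 − 21700 = 5850 W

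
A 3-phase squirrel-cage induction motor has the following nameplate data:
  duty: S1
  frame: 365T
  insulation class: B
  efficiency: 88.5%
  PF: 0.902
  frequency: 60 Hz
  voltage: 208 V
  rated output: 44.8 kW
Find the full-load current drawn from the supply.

P_out = 44.8 kW = 44800 W
P_in = P_out / η = 44800 / 0.885 = 50621 W
I_L = P_in / (√3·V_L·cosφ) = 50621 / (1.732 × 208 × 0.902) = 156 A

156 A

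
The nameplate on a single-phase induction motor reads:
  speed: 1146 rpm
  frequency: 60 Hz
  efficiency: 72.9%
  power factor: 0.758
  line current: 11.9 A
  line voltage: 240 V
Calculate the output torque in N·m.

13.2 N·m

P_in = V·I·cosφ = 240 × 11.9 × 0.758 = 2165 W
P_out = η·P_in = 0.729 × 2165 = 1578 W
n = 1146 rpm
ω = 2π×1146/60 = 120 rad/s
τ = P_out/ω = 1578/120 = 13.2 N·m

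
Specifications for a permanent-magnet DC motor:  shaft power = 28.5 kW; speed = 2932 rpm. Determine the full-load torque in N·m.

92.8 N·m

ω = 2π × 2932/60 = 307 rad/s
τ = P/ω = 28500/307 = 92.8 N·m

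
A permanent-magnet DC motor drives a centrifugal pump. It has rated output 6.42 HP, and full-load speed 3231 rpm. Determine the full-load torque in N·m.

P_out = 6.42 × 746 = 4789 W
ω = 2π × 3231/60 = 338.3 rad/s
τ = P_out/ω = 4789/338.3 = 14.2 N·m

14.2 N·m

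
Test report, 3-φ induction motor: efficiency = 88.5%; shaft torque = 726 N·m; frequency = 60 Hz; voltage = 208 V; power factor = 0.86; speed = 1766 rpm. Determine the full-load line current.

ω = 2π×1766/60 = 184.9 rad/s; P_out = τω = 726 × 184.9 = 134237 W
P_in = P_out / η = 134237 / 0.885 = 151680 W
I_L = P_in / (√3·V_L·cosφ) = 151680 / (1.732 × 208 × 0.86) = 490 A

490 A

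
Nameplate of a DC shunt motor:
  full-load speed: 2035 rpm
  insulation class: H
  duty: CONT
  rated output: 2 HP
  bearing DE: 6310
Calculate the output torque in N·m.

P_out = 2 × 746 = 1492 W
ω = 2π × 2035/60 = 213.1 rad/s
τ = P_out/ω = 1492/213.1 = 7 N·m

7 N·m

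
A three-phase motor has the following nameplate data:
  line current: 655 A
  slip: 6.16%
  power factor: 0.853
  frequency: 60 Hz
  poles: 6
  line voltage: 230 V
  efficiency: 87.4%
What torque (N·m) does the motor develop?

1650 N·m

P_in = √3·V·I·cosφ = 1.732 × 230 × 655 × 0.853 = 222570 W
P_out = η·P_in = 0.874 × 222570 = 194526 W
n_s = 120×60/6 = 1200 rpm; n = 1200×(1−0.0616) = 1126 rpm
ω = 2π×1126/60 = 117.9 rad/s
τ = P_out/ω = 194526/117.9 = 1650 N·m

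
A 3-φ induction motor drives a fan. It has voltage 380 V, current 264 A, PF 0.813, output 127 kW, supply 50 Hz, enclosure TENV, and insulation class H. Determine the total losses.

P_in = √3·V·I·cosφ = 1.732×380×264×0.813 = 141262 W
P_out = 127000 W
Losses = P_in − P_out = 141262 − 127000 = 14262 W

14300 W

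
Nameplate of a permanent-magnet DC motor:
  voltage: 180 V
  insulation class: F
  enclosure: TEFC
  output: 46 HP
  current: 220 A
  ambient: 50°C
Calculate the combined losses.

P_in = V·I = 180×220 = 39600 W
P_out = 46×746 = 34316 W
Losses = P_in − P_out = 39600 − 34316 = 5284 W

5.28 kW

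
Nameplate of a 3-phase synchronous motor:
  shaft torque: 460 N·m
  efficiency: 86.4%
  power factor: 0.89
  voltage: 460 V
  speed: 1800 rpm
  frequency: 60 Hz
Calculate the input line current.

142 A

ω = 2π×1800/60 = 188.5 rad/s; P_out = τω = 460 × 188.5 = 86710 W
P_in = P_out / η = 86710 / 0.864 = 100359 W
I_L = P_in / (√3·V_L·cosφ) = 100359 / (1.732 × 460 × 0.89) = 142 A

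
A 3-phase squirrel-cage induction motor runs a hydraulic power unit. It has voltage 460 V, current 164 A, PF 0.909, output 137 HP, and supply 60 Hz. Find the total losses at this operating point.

P_in = √3·V·I·cosφ = 1.732×460×164×0.909 = 118772 W
P_out = 137×746 = 102202 W
Losses = P_in − P_out = 118772 − 102202 = 16570 W

16600 W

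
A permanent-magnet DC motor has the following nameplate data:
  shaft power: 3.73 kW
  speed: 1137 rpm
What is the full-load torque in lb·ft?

23.1 lb·ft

ω = 2π × 1137/60 = 119.1 rad/s
τ = P/ω = 3730/119.1 = 31.32 N·m
In lb·ft: 31.32/1.356 = 23.1 lb·ft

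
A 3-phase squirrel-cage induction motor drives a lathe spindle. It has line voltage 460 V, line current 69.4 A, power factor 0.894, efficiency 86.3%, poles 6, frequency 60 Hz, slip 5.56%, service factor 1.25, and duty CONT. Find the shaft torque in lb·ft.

265 lb·ft

P_in = √3·V·I·cosφ = 1.732 × 460 × 69.4 × 0.894 = 49431 W
P_out = η·P_in = 0.863 × 49431 = 42659 W
n_s = 120×60/6 = 1200 rpm; n = 1200×(1−0.0556) = 1133 rpm
ω = 2π×1133/60 = 118.6 rad/s
τ = P_out/ω = 42659/118.6 = 359.7 N·m
In lb·ft: 359.7/1.356 = 265 lb·ft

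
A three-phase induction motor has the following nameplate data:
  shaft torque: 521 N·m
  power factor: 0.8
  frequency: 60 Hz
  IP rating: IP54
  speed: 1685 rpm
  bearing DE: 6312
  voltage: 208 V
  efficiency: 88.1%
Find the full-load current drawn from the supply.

ω = 2π×1685/60 = 176.5 rad/s; P_out = τω = 521 × 176.5 = 91957 W
P_in = P_out / η = 91957 / 0.881 = 104378 W
I_L = P_in / (√3·V_L·cosφ) = 104378 / (1.732 × 208 × 0.8) = 362 A

362 A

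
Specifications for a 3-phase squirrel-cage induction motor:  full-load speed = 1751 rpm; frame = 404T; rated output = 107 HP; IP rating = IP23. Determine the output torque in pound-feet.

P_out = 107 × 746 = 79822 W
ω = 2π × 1751/60 = 183.4 rad/s
τ = P_out/ω = 79822/183.4 = 435.2 N·m
In lb·ft: 435.2/1.356 = 321 lb·ft

321 lb·ft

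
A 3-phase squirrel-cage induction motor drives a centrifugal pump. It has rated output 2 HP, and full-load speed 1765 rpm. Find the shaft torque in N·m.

8.07 N·m

P_out = 2 × 746 = 1492 W
ω = 2π × 1765/60 = 184.8 rad/s
τ = P_out/ω = 1492/184.8 = 8.07 N·m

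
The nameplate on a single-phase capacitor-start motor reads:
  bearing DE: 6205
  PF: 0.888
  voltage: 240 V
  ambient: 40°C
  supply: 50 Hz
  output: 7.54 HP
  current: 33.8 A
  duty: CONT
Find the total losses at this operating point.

1.58 kW

P_in = V·I·cosφ = 240×33.8×0.888 = 7203 W
P_out = 7.54×746 = 5625 W
Losses = P_in − P_out = 7203 − 5625 = 1578 W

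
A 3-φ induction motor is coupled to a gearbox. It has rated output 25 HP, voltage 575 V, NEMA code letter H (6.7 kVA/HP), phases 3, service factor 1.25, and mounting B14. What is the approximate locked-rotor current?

S_LR = 6.7 × 25 = 167.5 kVA
I_LR = S_LR/(√3·V_L) = 167500/(1.732×575) = 168 A

168 A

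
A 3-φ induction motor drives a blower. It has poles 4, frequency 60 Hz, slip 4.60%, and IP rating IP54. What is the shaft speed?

1717 rpm

n_s = 120f/p = 120×60/4 = 1800 rpm
n = n_s(1 − s) = 1800 × (1 − 0.046) = 1717 rpm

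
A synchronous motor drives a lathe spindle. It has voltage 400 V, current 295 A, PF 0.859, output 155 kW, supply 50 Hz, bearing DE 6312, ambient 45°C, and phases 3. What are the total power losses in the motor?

20.6 kW

P_in = √3·V·I·cosφ = 1.732×400×295×0.859 = 175559 W
P_out = 155000 W
Losses = P_in − P_out = 175559 − 155000 = 20559 W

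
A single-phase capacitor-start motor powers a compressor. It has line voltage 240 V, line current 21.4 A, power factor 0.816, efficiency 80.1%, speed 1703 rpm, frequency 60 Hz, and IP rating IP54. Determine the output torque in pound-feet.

P_in = V·I·cosφ = 240 × 21.4 × 0.816 = 4191 W
P_out = η·P_in = 0.801 × 4191 = 3357 W
n = 1703 rpm
ω = 2π×1703/60 = 178.3 rad/s
τ = P_out/ω = 3357/178.3 = 18.83 N·m
In lb·ft: 18.83/1.356 = 13.9 lb·ft

13.9 lb·ft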